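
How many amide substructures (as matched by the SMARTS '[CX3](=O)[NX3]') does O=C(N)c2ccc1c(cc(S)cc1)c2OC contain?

1

[CX3](=O)[NX3] is the SMARTS for an amide: a carbonyl carbon bonded to a trivalent nitrogen.
Exactly one fragment in the molecule meets all constraints, giving 1 match.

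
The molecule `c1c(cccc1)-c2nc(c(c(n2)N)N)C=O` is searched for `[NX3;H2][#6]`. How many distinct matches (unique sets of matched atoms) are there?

[NX3;H2][#6] is the SMARTS for a primary amine: a trivalent nitrogen with two H attached to carbon.
The molecule carries 2 separate instances of a primary amino group (-NH2) meeting every constraint; each maps to a distinct set of atoms, giving 2 matches.

2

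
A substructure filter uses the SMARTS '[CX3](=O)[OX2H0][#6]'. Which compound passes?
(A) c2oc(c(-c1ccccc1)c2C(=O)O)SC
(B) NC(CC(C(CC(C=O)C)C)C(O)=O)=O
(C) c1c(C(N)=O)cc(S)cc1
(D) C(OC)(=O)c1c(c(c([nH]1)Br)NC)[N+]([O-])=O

D

[CX3](=O)[OX2H0][#6] describes a carbonyl carbon bonded to an oxygen that is itself bonded to carbon (no H on that O) (an ester).
(A) has a carboxylic acid group (-C(=O)OH) but the singly-bonded O carries H (OX2H1, not H0).
(B) has a primary amide (-C(=O)NH2) but the carbonyl is bonded to N, not to an O-C linkage.
(C) has a primary amide (-C(=O)NH2) but the carbonyl is bonded to N, not to an O-C linkage.
(D) contains a methyl-ester group (-C(=O)OCH3), which satisfies every atom and bond constraint.
So the answer is (D).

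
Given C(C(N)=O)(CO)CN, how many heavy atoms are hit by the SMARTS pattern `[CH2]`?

Check the 8 heavy atoms by environment: 2× C (H2) → match; 1× C (H1) → no; 1× O (H1) → no; 1× C (H0) → no; 1× O (H0) → no; 2× N (H2) → no.
That gives 2 matching atoms.

2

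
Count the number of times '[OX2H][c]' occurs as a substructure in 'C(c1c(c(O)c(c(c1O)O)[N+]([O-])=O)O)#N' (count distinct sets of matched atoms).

[OX2H][c] is the SMARTS for a phenol: a hydroxyl oxygen attached to an aromatic carbon.
The molecule carries 4 separate instances of a hydroxyl group (-OH) meeting every constraint; each maps to a distinct set of atoms, giving 4 matches.

4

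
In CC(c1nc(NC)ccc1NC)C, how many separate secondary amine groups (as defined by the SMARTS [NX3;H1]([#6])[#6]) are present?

[NX3;H1]([#6])[#6] is the SMARTS for a secondary amine: a trivalent nitrogen with one H, bonded to two carbons.
The molecule carries 2 separate instances of an N-methylamino group (-NHCH3) meeting every constraint; each maps to a distinct set of atoms, giving 2 matches.

2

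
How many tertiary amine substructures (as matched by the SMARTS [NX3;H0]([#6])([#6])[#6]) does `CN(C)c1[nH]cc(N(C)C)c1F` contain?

2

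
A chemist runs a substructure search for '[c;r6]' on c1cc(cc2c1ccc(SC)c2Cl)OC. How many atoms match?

The query [c;r6] means: aromatic carbon that belongs to a six-membered ring.
Check the 15 heavy atoms by environment: 10× c (aromatic, in 6-ring) → match; 1× O (acyclic) → no; 2× C (acyclic) → no; 1× Cl (acyclic) → no; 1× S (acyclic) → no.
That gives 10 matching atoms.

10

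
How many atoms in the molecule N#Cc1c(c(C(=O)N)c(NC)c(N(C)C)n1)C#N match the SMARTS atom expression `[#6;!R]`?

6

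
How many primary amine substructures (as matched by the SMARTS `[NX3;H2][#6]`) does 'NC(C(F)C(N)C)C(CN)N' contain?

4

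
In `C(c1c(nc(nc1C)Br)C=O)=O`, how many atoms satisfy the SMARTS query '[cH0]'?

4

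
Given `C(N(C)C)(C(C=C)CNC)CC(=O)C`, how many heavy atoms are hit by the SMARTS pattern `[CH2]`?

3

The query [CH2] means: aliphatic carbon with exactly two hydrogens.
Check the 14 heavy atoms by environment: 3× C (H2) → match; 3× C (H1) → no; 1× C (H0) → no; 1× O (H0) → no; 4× C (H3) → no; 1× N (H0) → no; 1× N (H1) → no.
That gives 3 matching atoms.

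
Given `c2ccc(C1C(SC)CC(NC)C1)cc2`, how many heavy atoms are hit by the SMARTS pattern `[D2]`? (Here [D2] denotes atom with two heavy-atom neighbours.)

9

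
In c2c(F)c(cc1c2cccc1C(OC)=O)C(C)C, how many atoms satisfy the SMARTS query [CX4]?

4

The query [CX4] means: C with X4: aliphatic carbon with exactly 4 total connections (bonds + H).
Check the 18 heavy atoms by environment: 10× c (aromatic, X3) → no; 1× F (X1) → no; 1× C (X3) → no; 1× O (X1) → no; 1× O (X2) → no; 4× C (X4) → match.
That gives 4 matching atoms.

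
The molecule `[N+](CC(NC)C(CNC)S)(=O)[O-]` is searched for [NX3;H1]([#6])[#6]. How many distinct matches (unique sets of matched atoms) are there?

2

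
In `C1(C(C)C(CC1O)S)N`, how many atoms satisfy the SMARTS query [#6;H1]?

4

Check the 9 heavy atoms by environment: 4× C (H1) → match; 1× C (H2) → no; 1× S (H1) → no; 1× O (H1) → no; 1× N (H2) → no; 1× C (H3) → no.
That gives 4 matching atoms.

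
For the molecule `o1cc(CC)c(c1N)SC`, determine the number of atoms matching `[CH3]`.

Check the 10 heavy atoms by environment: 1× o (aromatic, H0) → no; 3× c (aromatic, H0) → no; 1× c (aromatic, H1) → no; 1× N (H2) → no; 1× C (H2) → no; 2× C (H3) → match; 1× S (H0) → no.
That gives 2 matching atoms.

2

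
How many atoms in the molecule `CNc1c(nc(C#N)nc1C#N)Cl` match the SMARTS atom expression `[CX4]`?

The query [CX4] means: C with X4: aliphatic carbon with exactly 4 total connections (bonds + H).
Check the 13 heavy atoms by environment: 2× n (aromatic, X2) → no; 4× c (aromatic, X3) → no; 1× N (X3) → no; 1× C (X4) → match; 1× Cl (X1) → no; 2× C (X2) → no; 2× N (X1) → no.
That gives 1 matching atom.

1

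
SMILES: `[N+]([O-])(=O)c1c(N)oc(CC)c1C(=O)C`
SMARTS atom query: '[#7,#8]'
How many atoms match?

6

The query [#7,#8] means: nitrogen or oxygen (comma = OR).
Check the 14 heavy atoms by environment: 1× o (aromatic) → match; 4× c (aromatic) → no; 4× C → no; 2× O → match; 1× N → match; 1× N (charge +1) → match; 1× O (charge -1) → match.
Summing the matching environments: 1 + 2 + 1 + 1 + 1 = 6 matching atoms.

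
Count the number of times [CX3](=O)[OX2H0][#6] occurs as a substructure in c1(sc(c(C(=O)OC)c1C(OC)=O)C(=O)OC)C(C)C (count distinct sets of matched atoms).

[CX3](=O)[OX2H0][#6] is the SMARTS for an ester: a carbonyl carbon bonded to an oxygen that is itself bonded to carbon (no H on that O).
The molecule carries 3 separate instances of a methyl-ester group (-C(=O)OCH3) meeting every constraint; each maps to a distinct set of atoms, giving 3 matches.

3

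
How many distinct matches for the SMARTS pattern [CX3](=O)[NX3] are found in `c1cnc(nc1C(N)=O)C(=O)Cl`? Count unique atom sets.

[CX3](=O)[NX3] is the SMARTS for an amide: a carbonyl carbon bonded to a trivalent nitrogen.
Exactly one fragment in the molecule meets all constraints, giving 1 match.

1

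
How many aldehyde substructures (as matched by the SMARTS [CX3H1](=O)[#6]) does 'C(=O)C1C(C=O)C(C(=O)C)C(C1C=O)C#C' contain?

3

[CX3H1](=O)[#6] is the SMARTS for an aldehyde: an sp2 carbon with one H, double-bonded to O and single-bonded to carbon.
The molecule carries 3 separate instances of an aldehyde (-CHO) meeting every constraint; each maps to a distinct set of atoms, giving 3 matches.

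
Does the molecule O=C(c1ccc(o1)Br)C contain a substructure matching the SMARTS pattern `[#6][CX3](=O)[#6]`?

The pattern [#6][CX3](=O)[#6] describes a carbonyl carbon (no H) flanked by two carbons — a ketone.
The molecule carries an acetyl/ketone group (-C(=O)CH3), whose atoms satisfy every constraint of the query, so the pattern matches.

Yes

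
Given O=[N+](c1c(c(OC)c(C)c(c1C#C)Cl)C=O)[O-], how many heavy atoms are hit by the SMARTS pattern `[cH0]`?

6

The query [cH0] means: aromatic carbon with no attached hydrogen (substituted or ring-fusion).
Check the 17 heavy atoms by environment: 6× c (aromatic, H0) → match; 2× C (H3) → no; 1× C (H0) → no; 2× C (H1) → no; 3× O (H0) → no; 1× Cl (H0) → no; 1× N (charge +1, H0) → no; 1× O (charge -1, H0) → no.
That gives 6 matching atoms.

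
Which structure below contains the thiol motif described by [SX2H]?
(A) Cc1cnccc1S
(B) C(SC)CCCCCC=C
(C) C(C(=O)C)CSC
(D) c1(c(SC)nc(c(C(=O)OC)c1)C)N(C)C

A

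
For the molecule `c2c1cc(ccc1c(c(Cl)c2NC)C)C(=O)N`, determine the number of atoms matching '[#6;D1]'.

The query [#6;D1] means: carbon bonded to exactly one heavy atom.
Check the 17 heavy atoms by environment: 6× c (aromatic, D3) → no; 4× c (aromatic, D2) → no; 1× Cl (D1) → no; 1× C (D3) → no; 1× O (D1) → no; 1× N (D1) → no; 2× C (D1) → match; 1× N (D2) → no.
That gives 2 matching atoms.

2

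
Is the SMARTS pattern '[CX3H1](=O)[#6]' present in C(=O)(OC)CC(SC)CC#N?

No

The pattern [CX3H1](=O)[#6] describes an sp2 carbon with one H, double-bonded to O and single-bonded to carbon — an aldehyde.
The closest candidate here is a methyl-ester group (-C(=O)OCH3), but the carbonyl carbon has H0, not H1. No other fragment satisfies the full query, so there is no match.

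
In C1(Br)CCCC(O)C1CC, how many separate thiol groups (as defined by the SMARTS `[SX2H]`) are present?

[SX2H] is the SMARTS for a thiol: an aliphatic sulfur with two connections, one being H.
The molecule has a hydroxyl group (-OH), but it is an -OH, not an -SH; nothing else fits, so there are 0 matches.

0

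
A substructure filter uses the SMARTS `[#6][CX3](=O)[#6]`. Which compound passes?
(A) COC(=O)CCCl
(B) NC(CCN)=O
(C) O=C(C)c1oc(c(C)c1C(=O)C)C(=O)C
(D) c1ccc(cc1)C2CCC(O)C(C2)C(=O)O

C

[#6][CX3](=O)[#6] describes a carbonyl carbon (no H) flanked by two carbons (a ketone).
(A) has a methyl-ester group (-C(=O)OCH3) but one neighbour of the carbonyl carbon is O, not C.
(B) has a primary amide (-C(=O)NH2) but one neighbour of the carbonyl carbon is N, not C.
(C) contains an acetyl/ketone group (-C(=O)CH3), which satisfies every atom and bond constraint.
(D) has a carboxylic acid group (-C(=O)OH) but one neighbour of the carbonyl carbon is O, not C.
So the answer is (C).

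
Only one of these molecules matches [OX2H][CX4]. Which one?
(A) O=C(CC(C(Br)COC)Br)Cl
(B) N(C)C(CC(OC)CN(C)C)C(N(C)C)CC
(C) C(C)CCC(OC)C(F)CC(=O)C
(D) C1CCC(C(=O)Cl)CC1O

D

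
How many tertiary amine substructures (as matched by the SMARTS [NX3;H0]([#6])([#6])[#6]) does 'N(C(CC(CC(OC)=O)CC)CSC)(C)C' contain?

[NX3;H0]([#6])([#6])[#6] is the SMARTS for a tertiary amine: a trivalent nitrogen with no H, bonded to three carbons.
Exactly one fragment in the molecule meets all constraints, giving 1 match.

1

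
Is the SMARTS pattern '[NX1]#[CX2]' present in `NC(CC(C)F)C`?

No

The pattern [NX1]#[CX2] describes a nitrogen triple-bonded to a two-connected carbon — a nitrile.
The closest candidate here is a primary amino group (-NH2), but the nitrogen is NX3 (three connections), not NX1 triple-bonded. No other fragment satisfies the full query, so there is no match.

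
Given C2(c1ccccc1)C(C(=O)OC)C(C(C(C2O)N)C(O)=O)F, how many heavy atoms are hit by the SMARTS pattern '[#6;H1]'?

The query [#6;H1] means: any carbon bearing exactly one hydrogen.
Check the 22 heavy atoms by environment: 6× C (H1) → match; 1× F (H0) → no; 2× C (H0) → no; 3× O (H0) → no; 2× O (H1) → no; 1× c (aromatic, H0) → no; 5× c (aromatic, H1) → match; 1× C (H3) → no; 1× N (H2) → no.
Summing the matching environments: 6 + 5 = 11 matching atoms.

11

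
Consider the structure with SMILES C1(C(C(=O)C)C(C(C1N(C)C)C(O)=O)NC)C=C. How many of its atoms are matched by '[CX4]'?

9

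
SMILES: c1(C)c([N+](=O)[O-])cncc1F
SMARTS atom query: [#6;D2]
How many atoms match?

2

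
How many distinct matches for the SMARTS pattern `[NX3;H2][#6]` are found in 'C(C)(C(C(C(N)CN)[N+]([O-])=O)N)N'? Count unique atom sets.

[NX3;H2][#6] is the SMARTS for a primary amine: a trivalent nitrogen with two H attached to carbon.
The molecule carries 4 separate instances of a primary amino group (-NH2) meeting every constraint; each maps to a distinct set of atoms, giving 4 matches.

4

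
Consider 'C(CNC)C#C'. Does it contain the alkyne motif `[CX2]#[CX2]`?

The pattern [CX2]#[CX2] describes a carbon-carbon triple bond — an alkyne.
The molecule carries an ethynyl group (-C#CH), whose atoms satisfy every constraint of the query, so the pattern matches.

Yes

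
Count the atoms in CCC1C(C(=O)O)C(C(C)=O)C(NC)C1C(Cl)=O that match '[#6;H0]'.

3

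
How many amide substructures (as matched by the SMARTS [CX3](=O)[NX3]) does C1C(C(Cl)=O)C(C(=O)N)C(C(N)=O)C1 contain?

[CX3](=O)[NX3] is the SMARTS for an amide: a carbonyl carbon bonded to a trivalent nitrogen.
The molecule carries 2 separate instances of a primary amide (-C(=O)NH2) meeting every constraint; each maps to a distinct set of atoms, giving 2 matches.

2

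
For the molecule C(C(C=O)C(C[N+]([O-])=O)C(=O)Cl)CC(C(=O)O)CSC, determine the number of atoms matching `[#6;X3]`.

The query [#6;X3] means: any carbon (aromatic or not) with three total connections.
Check the 20 heavy atoms by environment: 8× C (X4) → no; 3× C (X3) → match; 4× O (X1) → no; 1× Cl (X1) → no; 1× S (X2) → no; 1× O (X2) → no; 1× N (charge +1, X3) → no; 1× O (charge -1, X1) → no.
That gives 3 matching atoms.

3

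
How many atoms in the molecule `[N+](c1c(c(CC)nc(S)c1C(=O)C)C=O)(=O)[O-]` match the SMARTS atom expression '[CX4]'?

3

The query [CX4] means: C with X4: aliphatic carbon with exactly 4 total connections (bonds + H).
Check the 17 heavy atoms by environment: 1× n (aromatic, X2) → no; 5× c (aromatic, X3) → no; 3× C (X4) → match; 1× S (X2) → no; 2× C (X3) → no; 3× O (X1) → no; 1× N (charge +1, X3) → no; 1× O (charge -1, X1) → no.
That gives 3 matching atoms.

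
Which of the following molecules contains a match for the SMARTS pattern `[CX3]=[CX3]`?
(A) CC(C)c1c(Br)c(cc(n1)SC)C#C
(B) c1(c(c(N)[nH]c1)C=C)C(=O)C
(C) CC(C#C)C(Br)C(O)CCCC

[CX3]=[CX3] describes a non-aromatic C=C double bond between two sp2 carbons (an alkene).
(A) has an ethynyl group (-C#CH) but the C-C bond is a triple bond, not a double bond.
(B) contains a vinyl group (-CH=CH2), which satisfies every atom and bond constraint.
(C) has an ethynyl group (-C#CH) but the C-C bond is a triple bond, not a double bond.
So the answer is (B).

B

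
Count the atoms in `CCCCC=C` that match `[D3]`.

0

Check the 6 heavy atoms by environment: 4× C (D2) → no; 2× C (D1) → no.
No environment satisfies the query, so 0 matching atoms.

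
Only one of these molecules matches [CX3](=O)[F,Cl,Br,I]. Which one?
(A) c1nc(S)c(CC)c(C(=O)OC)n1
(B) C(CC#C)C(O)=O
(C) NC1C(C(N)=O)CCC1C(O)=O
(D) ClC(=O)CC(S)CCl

D

[CX3](=O)[F,Cl,Br,I] describes a carbonyl carbon bonded to a halogen (an acyl halide).
(A) has a methyl-ester group (-C(=O)OCH3) but the carbonyl is bonded to -O-C, not to a halogen.
(B) has a carboxylic acid group (-C(=O)OH) but the carbonyl is bonded to -OH, not to a halogen.
(C) has a carboxylic acid group (-C(=O)OH) but the carbonyl is bonded to -OH, not to a halogen.
(D) contains an acyl chloride (-C(=O)Cl), which satisfies every atom and bond constraint.
So the answer is (D).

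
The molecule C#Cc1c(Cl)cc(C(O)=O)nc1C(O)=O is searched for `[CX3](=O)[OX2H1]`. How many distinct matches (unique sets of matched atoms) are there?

2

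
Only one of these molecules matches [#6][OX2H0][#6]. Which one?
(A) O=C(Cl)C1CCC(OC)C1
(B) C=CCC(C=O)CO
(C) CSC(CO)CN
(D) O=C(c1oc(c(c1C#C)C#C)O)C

[#6][OX2H0][#6] describes an aliphatic oxygen bridging two carbons with no H on the oxygen (an ether).
(A) contains a methoxy ether (-OCH3), which satisfies every atom and bond constraint.
(B) has a hydroxyl group (-OH) but the oxygen has H1, not H0 bridging two carbons.
(C) has a hydroxyl group (-OH) but the oxygen has H1, not H0 bridging two carbons.
(D) has a hydroxyl group (-OH) but the oxygen has H1, not H0 bridging two carbons.
So the answer is (A).

A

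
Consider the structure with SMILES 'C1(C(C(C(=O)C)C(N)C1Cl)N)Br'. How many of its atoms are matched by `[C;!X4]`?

1

The query [C;!X4] means: aliphatic carbon that does not have four total connections.
Check the 12 heavy atoms by environment: 6× C (X4) → no; 1× Br (X1) → no; 1× C (X3) → match; 1× O (X1) → no; 1× Cl (X1) → no; 2× N (X3) → no.
That gives 1 matching atom.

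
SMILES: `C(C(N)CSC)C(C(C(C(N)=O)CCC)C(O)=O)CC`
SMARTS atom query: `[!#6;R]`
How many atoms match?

0

The query [!#6;R] means: non-carbon atom that is part of a ring.
Check the 20 heavy atoms by environment: 14× C (acyclic) → no; 2× N (acyclic) → no; 1× S (acyclic) → no; 3× O (acyclic) → no.
No environment satisfies the query, so 0 matching atoms.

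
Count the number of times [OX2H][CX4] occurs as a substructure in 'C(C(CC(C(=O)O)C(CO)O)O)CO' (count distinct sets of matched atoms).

4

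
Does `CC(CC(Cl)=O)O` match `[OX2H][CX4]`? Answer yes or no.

Yes

The pattern [OX2H][CX4] describes a hydroxyl oxygen bound to an sp3 (X4) carbon — an aliphatic alcohol.
The molecule carries a hydroxyl group (-OH), whose atoms satisfy every constraint of the query, so the pattern matches.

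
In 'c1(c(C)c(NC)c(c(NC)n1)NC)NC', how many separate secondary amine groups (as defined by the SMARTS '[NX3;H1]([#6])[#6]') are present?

[NX3;H1]([#6])[#6] is the SMARTS for a secondary amine: a trivalent nitrogen with one H, bonded to two carbons.
The molecule carries 4 separate instances of an N-methylamino group (-NHCH3) meeting every constraint; each maps to a distinct set of atoms, giving 4 matches.

4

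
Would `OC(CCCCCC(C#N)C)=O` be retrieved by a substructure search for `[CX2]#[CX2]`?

The pattern [CX2]#[CX2] describes a carbon-carbon triple bond — an alkyne.
The closest candidate here is a nitrile (-C#N), but the triple bond is C#N, not C#C. No other fragment satisfies the full query, so there is no match.

No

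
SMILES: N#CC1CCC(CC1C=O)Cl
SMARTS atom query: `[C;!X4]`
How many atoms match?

2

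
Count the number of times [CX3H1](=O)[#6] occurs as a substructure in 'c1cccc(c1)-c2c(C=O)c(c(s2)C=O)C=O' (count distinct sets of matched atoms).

3

[CX3H1](=O)[#6] is the SMARTS for an aldehyde: an sp2 carbon with one H, double-bonded to O and single-bonded to carbon.
The molecule carries 3 separate instances of an aldehyde (-CHO) meeting every constraint; each maps to a distinct set of atoms, giving 3 matches.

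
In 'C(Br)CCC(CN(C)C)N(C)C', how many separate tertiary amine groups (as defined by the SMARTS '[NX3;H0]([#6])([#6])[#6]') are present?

[NX3;H0]([#6])([#6])[#6] is the SMARTS for a tertiary amine: a trivalent nitrogen with no H, bonded to three carbons.
The molecule carries 2 separate instances of a dimethylamino group (-N(CH3)2) meeting every constraint; each maps to a distinct set of atoms, giving 2 matches.

2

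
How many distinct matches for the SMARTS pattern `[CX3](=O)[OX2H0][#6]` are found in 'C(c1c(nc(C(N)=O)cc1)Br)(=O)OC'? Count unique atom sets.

[CX3](=O)[OX2H0][#6] is the SMARTS for an ester: a carbonyl carbon bonded to an oxygen that is itself bonded to carbon (no H on that O).
Exactly one fragment in the molecule meets all constraints, giving 1 match.

1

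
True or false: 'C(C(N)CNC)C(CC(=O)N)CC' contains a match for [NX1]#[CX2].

The pattern [NX1]#[CX2] describes a nitrogen triple-bonded to a two-connected carbon — a nitrile.
The closest candidate here is a primary amino group (-NH2), but the nitrogen is NX3 (three connections), not NX1 triple-bonded. No other fragment satisfies the full query, so there is no match.

False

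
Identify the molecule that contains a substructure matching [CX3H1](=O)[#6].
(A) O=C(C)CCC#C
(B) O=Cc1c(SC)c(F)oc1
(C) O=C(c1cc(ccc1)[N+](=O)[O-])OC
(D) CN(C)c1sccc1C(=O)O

[CX3H1](=O)[#6] describes an sp2 carbon with one H, double-bonded to O and single-bonded to carbon (an aldehyde).
(A) has an acetyl/ketone group (-C(=O)CH3) but the carbonyl carbon has H0 (two carbon neighbours), not H1.
(B) contains an aldehyde (-CHO), which satisfies every atom and bond constraint.
(C) has a methyl-ester group (-C(=O)OCH3) but the carbonyl carbon has H0, not H1.
(D) has a carboxylic acid group (-C(=O)OH) but the carbonyl carbon has H0 and is bonded to O, not H1.
So the answer is (B).

B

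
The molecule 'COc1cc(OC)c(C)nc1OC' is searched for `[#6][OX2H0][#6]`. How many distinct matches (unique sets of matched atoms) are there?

3

[#6][OX2H0][#6] is the SMARTS for an ether: an aliphatic oxygen bridging two carbons with no H on the oxygen.
The molecule carries 3 separate instances of a methoxy ether (-OCH3) meeting every constraint; each maps to a distinct set of atoms, giving 3 matches.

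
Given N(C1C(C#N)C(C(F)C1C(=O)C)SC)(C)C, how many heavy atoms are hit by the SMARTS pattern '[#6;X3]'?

Check the 16 heavy atoms by environment: 9× C (X4) → no; 1× N (X3) → no; 1× F (X1) → no; 1× C (X3) → match; 1× O (X1) → no; 1× C (X2) → no; 1× N (X1) → no; 1× S (X2) → no.
That gives 1 matching atom.

1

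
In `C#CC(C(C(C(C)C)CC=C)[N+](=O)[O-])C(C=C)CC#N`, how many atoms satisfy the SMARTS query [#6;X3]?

The query [#6;X3] means: any carbon (aromatic or not) with three total connections.
Check the 20 heavy atoms by environment: 9× C (X4) → no; 4× C (X3) → match; 3× C (X2) → no; 1× N (charge +1, X3) → no; 1× O (charge -1, X1) → no; 1× O (X1) → no; 1× N (X1) → no.
That gives 4 matching atoms.

4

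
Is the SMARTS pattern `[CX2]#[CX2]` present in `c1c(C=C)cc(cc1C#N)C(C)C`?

No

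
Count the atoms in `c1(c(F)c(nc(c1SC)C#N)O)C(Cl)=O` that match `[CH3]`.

1

The query [CH3] means: aliphatic carbon with exactly three hydrogens.
Check the 15 heavy atoms by environment: 1× n (aromatic, H0) → no; 5× c (aromatic, H0) → no; 1× F (H0) → no; 1× S (H0) → no; 1× C (H3) → match; 2× C (H0) → no; 1× N (H0) → no; 1× O (H1) → no; 1× O (H0) → no; 1× Cl (H0) → no.
That gives 1 matching atom.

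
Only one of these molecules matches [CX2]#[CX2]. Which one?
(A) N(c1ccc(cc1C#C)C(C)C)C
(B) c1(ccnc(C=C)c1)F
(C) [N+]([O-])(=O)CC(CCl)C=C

A

[CX2]#[CX2] describes a carbon-carbon triple bond (an alkyne).
(A) contains an ethynyl group (-C#CH), which satisfies every atom and bond constraint.
(B) has a vinyl group (-CH=CH2) but the C=C is a double bond; both carbons are CX3, not CX2.
(C) has a vinyl group (-CH=CH2) but the C=C is a double bond; both carbons are CX3, not CX2.
So the answer is (A).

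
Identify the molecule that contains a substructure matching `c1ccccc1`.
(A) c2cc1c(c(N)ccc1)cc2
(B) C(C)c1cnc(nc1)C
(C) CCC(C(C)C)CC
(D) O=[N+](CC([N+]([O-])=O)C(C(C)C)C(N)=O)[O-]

c1ccccc1 describes six aromatic carbons in a ring (a benzene ring).
(A) contains the required atom environment, so the pattern matches.
(B) has a methyl group (-CH3) but no six-membered all-carbon aromatic ring is present.
(C) has a methyl group (-CH3) but no six-membered all-carbon aromatic ring is present.
(D) has a methyl group (-CH3) but no six-membered all-carbon aromatic ring is present.
So the answer is (A).

A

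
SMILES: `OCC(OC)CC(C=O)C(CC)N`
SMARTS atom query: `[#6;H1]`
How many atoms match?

The query [#6;H1] means: any carbon bearing exactly one hydrogen.
Check the 13 heavy atoms by environment: 3× C (H2) → no; 4× C (H1) → match; 2× C (H3) → no; 1× O (H1) → no; 2× O (H0) → no; 1× N (H2) → no.
That gives 4 matching atoms.

4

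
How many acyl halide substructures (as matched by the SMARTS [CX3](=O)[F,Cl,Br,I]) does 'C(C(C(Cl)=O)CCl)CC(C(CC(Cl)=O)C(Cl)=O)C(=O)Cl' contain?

[CX3](=O)[F,Cl,Br,I] is the SMARTS for an acyl halide: a carbonyl carbon bonded to a halogen.
The molecule carries 4 separate instances of an acyl chloride (-C(=O)Cl) meeting every constraint; each maps to a distinct set of atoms, giving 4 matches.

4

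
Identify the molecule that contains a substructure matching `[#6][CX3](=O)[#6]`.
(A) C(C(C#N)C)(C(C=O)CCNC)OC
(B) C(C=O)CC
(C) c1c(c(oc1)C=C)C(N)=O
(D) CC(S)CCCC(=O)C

[#6][CX3](=O)[#6] describes a carbonyl carbon (no H) flanked by two carbons (a ketone).
(A) has an aldehyde (-CHO) but the carbonyl carbon has H1, so it is not flanked by two carbons.
(B) has an aldehyde (-CHO) but the carbonyl carbon has H1, so it is not flanked by two carbons.
(C) has a primary amide (-C(=O)NH2) but one neighbour of the carbonyl carbon is N, not C.
(D) contains an acetyl/ketone group (-C(=O)CH3), which satisfies every atom and bond constraint.
So the answer is (D).

D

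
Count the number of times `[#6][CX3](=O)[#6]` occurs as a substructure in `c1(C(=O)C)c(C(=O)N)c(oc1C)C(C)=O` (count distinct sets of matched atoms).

2

[#6][CX3](=O)[#6] is the SMARTS for a ketone: a carbonyl carbon (no H) flanked by two carbons.
The molecule carries 2 separate instances of an acetyl/ketone group (-C(=O)CH3) meeting every constraint; each maps to a distinct set of atoms, giving 2 matches.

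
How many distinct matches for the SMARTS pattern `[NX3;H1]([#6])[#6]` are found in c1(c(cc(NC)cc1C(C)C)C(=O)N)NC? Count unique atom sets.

2

[NX3;H1]([#6])[#6] is the SMARTS for a secondary amine: a trivalent nitrogen with one H, bonded to two carbons.
The molecule carries 2 separate instances of an N-methylamino group (-NHCH3) meeting every constraint; each maps to a distinct set of atoms, giving 2 matches.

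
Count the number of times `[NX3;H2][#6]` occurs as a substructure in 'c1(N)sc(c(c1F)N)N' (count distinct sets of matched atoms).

[NX3;H2][#6] is the SMARTS for a primary amine: a trivalent nitrogen with two H attached to carbon.
The molecule carries 3 separate instances of a primary amino group (-NH2) meeting every constraint; each maps to a distinct set of atoms, giving 3 matches.

3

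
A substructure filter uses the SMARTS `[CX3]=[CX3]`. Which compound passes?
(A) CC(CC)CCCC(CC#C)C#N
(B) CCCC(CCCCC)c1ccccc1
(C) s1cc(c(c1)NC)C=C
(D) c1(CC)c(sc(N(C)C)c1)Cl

C

[CX3]=[CX3] describes a non-aromatic C=C double bond between two sp2 carbons (an alkene).
(A) has an ethynyl group (-C#CH) but the C-C bond is a triple bond, not a double bond.
(B) has an ethyl group (-CH2CH3) but its C-C bond is a single bond between CX4 carbons, not CX3=CX3.
(C) contains a vinyl group (-CH=CH2), which satisfies every atom and bond constraint.
(D) has an ethyl group (-CH2CH3) but its C-C bond is a single bond between CX4 carbons, not CX3=CX3.
So the answer is (C).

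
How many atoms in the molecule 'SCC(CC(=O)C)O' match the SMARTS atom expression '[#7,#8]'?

The query [#7,#8] means: nitrogen or oxygen (comma = OR).
Check the 8 heavy atoms by environment: 5× C → no; 2× O → match; 1× S → no.
That gives 2 matching atoms.

2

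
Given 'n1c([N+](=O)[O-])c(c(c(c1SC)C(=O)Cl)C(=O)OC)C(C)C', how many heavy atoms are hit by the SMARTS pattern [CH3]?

Check the 21 heavy atoms by environment: 1× n (aromatic, H0) → no; 5× c (aromatic, H0) → no; 2× C (H0) → no; 4× O (H0) → no; 1× Cl (H0) → no; 1× S (H0) → no; 4× C (H3) → match; 1× C (H1) → no; 1× N (charge +1, H0) → no; 1× O (charge -1, H0) → no.
That gives 4 matching atoms.

4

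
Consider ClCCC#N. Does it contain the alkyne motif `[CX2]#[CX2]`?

No

The pattern [CX2]#[CX2] describes a carbon-carbon triple bond — an alkyne.
The closest candidate here is a nitrile (-C#N), but the triple bond is C#N, not C#C. No other fragment satisfies the full query, so there is no match.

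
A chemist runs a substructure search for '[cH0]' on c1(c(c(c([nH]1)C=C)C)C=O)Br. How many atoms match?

The query [cH0] means: aromatic carbon with no attached hydrogen (substituted or ring-fusion).
Check the 11 heavy atoms by environment: 1× n (aromatic, H1) → no; 4× c (aromatic, H0) → match; 1× Br (H0) → no; 1× C (H3) → no; 2× C (H1) → no; 1× C (H2) → no; 1× O (H0) → no.
That gives 4 matching atoms.

4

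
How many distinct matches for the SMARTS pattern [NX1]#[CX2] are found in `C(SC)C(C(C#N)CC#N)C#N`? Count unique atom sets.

3

[NX1]#[CX2] is the SMARTS for a nitrile: a nitrogen triple-bonded to a two-connected carbon.
The molecule carries 3 separate instances of a nitrile (-C#N) meeting every constraint; each maps to a distinct set of atoms, giving 3 matches.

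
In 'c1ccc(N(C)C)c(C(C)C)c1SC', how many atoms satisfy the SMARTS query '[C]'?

The query [C] means: uppercase C matches aliphatic (non-aromatic) carbon only.
Check the 14 heavy atoms by environment: 6× c (aromatic) → no; 6× C → match; 1× S → no; 1× N → no.
That gives 6 matching atoms.

6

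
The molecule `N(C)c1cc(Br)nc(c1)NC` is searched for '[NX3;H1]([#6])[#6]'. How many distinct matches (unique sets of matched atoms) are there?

2

[NX3;H1]([#6])[#6] is the SMARTS for a secondary amine: a trivalent nitrogen with one H, bonded to two carbons.
The molecule carries 2 separate instances of an N-methylamino group (-NHCH3) meeting every constraint; each maps to a distinct set of atoms, giving 2 matches.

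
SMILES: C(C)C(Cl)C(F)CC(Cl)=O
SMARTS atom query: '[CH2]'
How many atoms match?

The query [CH2] means: aliphatic carbon with exactly two hydrogens.
Check the 10 heavy atoms by environment: 2× C (H2) → match; 2× C (H1) → no; 1× C (H3) → no; 1× F (H0) → no; 2× Cl (H0) → no; 1× C (H0) → no; 1× O (H0) → no.
That gives 2 matching atoms.

2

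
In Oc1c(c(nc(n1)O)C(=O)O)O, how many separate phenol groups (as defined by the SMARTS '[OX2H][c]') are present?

3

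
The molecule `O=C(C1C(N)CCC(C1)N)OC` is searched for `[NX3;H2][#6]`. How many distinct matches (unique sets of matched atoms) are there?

2

[NX3;H2][#6] is the SMARTS for a primary amine: a trivalent nitrogen with two H attached to carbon.
The molecule carries 2 separate instances of a primary amino group (-NH2) meeting every constraint; each maps to a distinct set of atoms, giving 2 matches.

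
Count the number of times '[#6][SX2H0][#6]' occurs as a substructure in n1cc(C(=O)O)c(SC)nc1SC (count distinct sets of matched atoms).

2

[#6][SX2H0][#6] is the SMARTS for a thioether: an aliphatic sulfur bridging two carbons with no H on the sulfur.
The molecule carries 2 separate instances of a methylthio ether (-SCH3) meeting every constraint; each maps to a distinct set of atoms, giving 2 matches.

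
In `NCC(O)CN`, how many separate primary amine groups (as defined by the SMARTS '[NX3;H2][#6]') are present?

[NX3;H2][#6] is the SMARTS for a primary amine: a trivalent nitrogen with two H attached to carbon.
The molecule carries 2 separate instances of a primary amino group (-NH2) meeting every constraint; each maps to a distinct set of atoms, giving 2 matches.

2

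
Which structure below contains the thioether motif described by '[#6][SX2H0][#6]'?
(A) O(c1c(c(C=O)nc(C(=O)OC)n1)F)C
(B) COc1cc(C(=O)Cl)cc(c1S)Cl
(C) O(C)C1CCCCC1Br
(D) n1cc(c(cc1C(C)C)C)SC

D

[#6][SX2H0][#6] describes an aliphatic sulfur bridging two carbons with no H on the sulfur (a thioether).
(A) has a methoxy ether (-OCH3) but the bridging atom is O, not S.
(B) has a thiol (-SH) but the sulfur has H1, not H0 bridging two carbons.
(C) has a methoxy ether (-OCH3) but the bridging atom is O, not S.
(D) contains a methylthio ether (-SCH3), which satisfies every atom and bond constraint.
So the answer is (D).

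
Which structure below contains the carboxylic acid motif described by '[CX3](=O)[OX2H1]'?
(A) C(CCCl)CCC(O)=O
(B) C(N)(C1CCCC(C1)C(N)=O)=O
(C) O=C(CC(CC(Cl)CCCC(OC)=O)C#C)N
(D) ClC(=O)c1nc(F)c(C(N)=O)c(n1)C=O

A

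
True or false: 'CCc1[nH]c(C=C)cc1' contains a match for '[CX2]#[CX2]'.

False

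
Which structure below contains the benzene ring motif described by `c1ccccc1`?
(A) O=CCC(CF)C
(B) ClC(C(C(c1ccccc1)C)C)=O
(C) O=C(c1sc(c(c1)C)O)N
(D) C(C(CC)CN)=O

c1ccccc1 describes six aromatic carbons in a ring (a benzene ring).
(A) has a methyl group (-CH3) but no six-membered all-carbon aromatic ring is present.
(B) contains a phenyl ring, which satisfies every atom and bond constraint.
(C) has a methyl group (-CH3) but no six-membered all-carbon aromatic ring is present.
(D) has a methyl group (-CH3) but no six-membered all-carbon aromatic ring is present.
So the answer is (B).

B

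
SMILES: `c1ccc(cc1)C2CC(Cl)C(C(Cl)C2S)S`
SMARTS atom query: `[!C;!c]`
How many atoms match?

4

The query [!C;!c] means: neither aliphatic nor aromatic carbon — same as [!#6].
Check the 16 heavy atoms by environment: 6× C → no; 2× Cl → match; 6× c (aromatic) → no; 2× S → match.
Summing the matching environments: 2 + 2 = 4 matching atoms.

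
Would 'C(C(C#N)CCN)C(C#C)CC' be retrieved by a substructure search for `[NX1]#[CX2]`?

Yes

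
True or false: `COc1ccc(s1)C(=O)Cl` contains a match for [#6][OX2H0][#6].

True

The pattern [#6][OX2H0][#6] describes an aliphatic oxygen bridging two carbons with no H on the oxygen — an ether.
The molecule carries a methoxy ether (-OCH3), whose atoms satisfy every constraint of the query, so the pattern matches.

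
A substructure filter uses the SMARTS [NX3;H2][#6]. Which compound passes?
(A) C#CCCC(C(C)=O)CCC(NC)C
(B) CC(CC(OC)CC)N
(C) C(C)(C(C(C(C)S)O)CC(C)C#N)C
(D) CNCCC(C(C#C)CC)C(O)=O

B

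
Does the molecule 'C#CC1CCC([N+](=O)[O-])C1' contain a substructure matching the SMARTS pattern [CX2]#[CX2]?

Yes

The pattern [CX2]#[CX2] describes a carbon-carbon triple bond — an alkyne.
The molecule carries an ethynyl group (-C#CH), whose atoms satisfy every constraint of the query, so the pattern matches.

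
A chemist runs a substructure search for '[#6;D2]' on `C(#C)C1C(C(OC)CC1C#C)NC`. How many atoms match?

3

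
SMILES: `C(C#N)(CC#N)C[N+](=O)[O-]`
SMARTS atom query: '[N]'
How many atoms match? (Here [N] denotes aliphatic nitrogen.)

3

Check the 10 heavy atoms by environment: 5× C → no; 1× N (charge +1) → match; 1× O (charge -1) → no; 1× O → no; 2× N → match.
Summing the matching environments: 1 + 2 = 3 matching atoms.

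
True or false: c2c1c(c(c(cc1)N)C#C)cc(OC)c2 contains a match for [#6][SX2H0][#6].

False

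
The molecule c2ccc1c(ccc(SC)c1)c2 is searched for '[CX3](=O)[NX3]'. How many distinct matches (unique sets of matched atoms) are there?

[CX3](=O)[NX3] is the SMARTS for an amide: a carbonyl carbon bonded to a trivalent nitrogen.
No fragment in the molecule satisfies every constraint, giving 0 matches.

0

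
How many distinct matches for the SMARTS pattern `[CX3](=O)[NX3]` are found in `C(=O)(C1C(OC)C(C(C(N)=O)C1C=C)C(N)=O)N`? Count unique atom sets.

3

[CX3](=O)[NX3] is the SMARTS for an amide: a carbonyl carbon bonded to a trivalent nitrogen.
The molecule carries 3 separate instances of a primary amide (-C(=O)NH2) meeting every constraint; each maps to a distinct set of atoms, giving 3 matches.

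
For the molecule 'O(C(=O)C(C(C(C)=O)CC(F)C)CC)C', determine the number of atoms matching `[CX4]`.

9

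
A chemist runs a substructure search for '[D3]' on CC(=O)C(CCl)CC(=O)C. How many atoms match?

Check the 10 heavy atoms by environment: 2× C (D2) → no; 3× C (D3) → match; 2× O (D1) → no; 2× C (D1) → no; 1× Cl (D1) → no.
That gives 3 matching atoms.

3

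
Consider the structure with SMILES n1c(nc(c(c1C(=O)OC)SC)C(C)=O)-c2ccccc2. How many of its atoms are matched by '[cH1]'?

5

The query [cH1] means: aromatic carbon bearing exactly one hydrogen.
Check the 21 heavy atoms by environment: 2× n (aromatic, H0) → no; 5× c (aromatic, H0) → no; 2× C (H0) → no; 3× O (H0) → no; 3× C (H3) → no; 1× S (H0) → no; 5× c (aromatic, H1) → match.
That gives 5 matching atoms.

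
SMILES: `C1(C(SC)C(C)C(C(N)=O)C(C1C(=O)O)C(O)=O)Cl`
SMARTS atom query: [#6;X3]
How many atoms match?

The query [#6;X3] means: any carbon (aromatic or not) with three total connections.
Check the 19 heavy atoms by environment: 8× C (X4) → no; 1× S (X2) → no; 1× Cl (X1) → no; 3× C (X3) → match; 3× O (X1) → no; 2× O (X2) → no; 1× N (X3) → no.
That gives 3 matching atoms.

3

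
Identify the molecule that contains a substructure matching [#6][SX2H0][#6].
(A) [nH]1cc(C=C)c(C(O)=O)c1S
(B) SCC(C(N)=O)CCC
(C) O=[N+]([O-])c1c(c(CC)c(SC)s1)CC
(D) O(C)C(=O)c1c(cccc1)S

C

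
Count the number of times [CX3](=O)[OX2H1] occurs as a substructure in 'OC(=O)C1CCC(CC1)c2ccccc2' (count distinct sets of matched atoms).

1

[CX3](=O)[OX2H1] is the SMARTS for a carboxylic acid: an sp2 carbon double-bonded to O and single-bonded to an -OH oxygen.
Exactly one fragment in the molecule meets all constraints, giving 1 match.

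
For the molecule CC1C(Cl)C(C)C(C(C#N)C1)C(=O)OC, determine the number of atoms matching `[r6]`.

6

The query [r6] means: r6 matches atoms in a six-membered ring.
Check the 15 heavy atoms by environment: 6× C (in 6-ring) → match; 5× C (acyclic) → no; 1× Cl (acyclic) → no; 2× O (acyclic) → no; 1× N (acyclic) → no.
That gives 6 matching atoms.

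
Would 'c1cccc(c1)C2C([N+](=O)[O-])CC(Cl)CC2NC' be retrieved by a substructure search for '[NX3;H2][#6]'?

The pattern [NX3;H2][#6] describes a trivalent nitrogen with two H attached to carbon — a primary amine.
The closest candidate here is an N-methylamino group (-NHCH3), but the nitrogen bears two carbons and only one H (H1), not H2. No other fragment satisfies the full query, so there is no match.

No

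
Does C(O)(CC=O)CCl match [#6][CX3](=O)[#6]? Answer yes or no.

No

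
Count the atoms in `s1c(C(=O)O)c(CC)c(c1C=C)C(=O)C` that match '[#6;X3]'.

8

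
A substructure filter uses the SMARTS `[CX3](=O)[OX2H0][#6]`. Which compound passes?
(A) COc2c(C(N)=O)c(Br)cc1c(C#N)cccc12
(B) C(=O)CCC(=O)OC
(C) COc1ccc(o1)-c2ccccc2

[CX3](=O)[OX2H0][#6] describes a carbonyl carbon bonded to an oxygen that is itself bonded to carbon (no H on that O) (an ester).
(A) has a primary amide (-C(=O)NH2) but the carbonyl is bonded to N, not to an O-C linkage.
(B) contains a methyl-ester group (-C(=O)OCH3), which satisfies every atom and bond constraint.
(C) has a methoxy ether (-OCH3) but the ether oxygen is not adjacent to a C=O carbon.
So the answer is (B).

B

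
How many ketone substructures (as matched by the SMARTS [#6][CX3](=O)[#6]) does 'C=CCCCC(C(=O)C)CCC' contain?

1

[#6][CX3](=O)[#6] is the SMARTS for a ketone: a carbonyl carbon (no H) flanked by two carbons.
Exactly one fragment in the molecule meets all constraints, giving 1 match.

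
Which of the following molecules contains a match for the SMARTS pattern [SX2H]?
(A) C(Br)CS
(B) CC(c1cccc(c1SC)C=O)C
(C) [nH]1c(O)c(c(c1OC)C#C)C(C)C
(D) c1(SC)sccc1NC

A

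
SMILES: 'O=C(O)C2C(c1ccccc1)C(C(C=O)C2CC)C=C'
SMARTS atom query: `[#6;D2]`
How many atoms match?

8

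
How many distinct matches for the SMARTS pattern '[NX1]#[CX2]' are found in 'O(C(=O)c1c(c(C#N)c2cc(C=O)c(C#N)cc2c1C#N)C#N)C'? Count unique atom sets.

[NX1]#[CX2] is the SMARTS for a nitrile: a nitrogen triple-bonded to a two-connected carbon.
The molecule carries 4 separate instances of a nitrile (-C#N) meeting every constraint; each maps to a distinct set of atoms, giving 4 matches.

4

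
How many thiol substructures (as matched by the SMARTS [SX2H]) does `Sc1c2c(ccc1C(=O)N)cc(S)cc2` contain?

2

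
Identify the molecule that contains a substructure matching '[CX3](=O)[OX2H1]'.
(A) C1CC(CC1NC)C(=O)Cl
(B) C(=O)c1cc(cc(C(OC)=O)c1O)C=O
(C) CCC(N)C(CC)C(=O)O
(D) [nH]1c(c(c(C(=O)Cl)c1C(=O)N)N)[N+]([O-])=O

[CX3](=O)[OX2H1] describes an sp2 carbon double-bonded to O and single-bonded to an -OH oxygen (a carboxylic acid).
(A) has an acyl chloride (-C(=O)Cl) but the carbonyl is bonded to Cl, not to an -OH oxygen.
(B) has an aldehyde (-CHO) but there is no singly-bonded oxygen on the carbonyl carbon.
(C) contains a carboxylic acid group (-C(=O)OH), which satisfies every atom and bond constraint.
(D) has a primary amide (-C(=O)NH2) but the carbonyl is bonded to N, not to an -OH oxygen.
So the answer is (C).

C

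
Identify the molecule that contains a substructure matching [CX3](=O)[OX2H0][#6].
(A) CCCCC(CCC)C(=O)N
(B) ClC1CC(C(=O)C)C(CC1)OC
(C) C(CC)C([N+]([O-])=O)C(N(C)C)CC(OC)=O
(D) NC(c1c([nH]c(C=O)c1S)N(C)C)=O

C

[CX3](=O)[OX2H0][#6] describes a carbonyl carbon bonded to an oxygen that is itself bonded to carbon (no H on that O) (an ester).
(A) has a primary amide (-C(=O)NH2) but the carbonyl is bonded to N, not to an O-C linkage.
(B) has a methoxy ether (-OCH3) but the ether oxygen is not adjacent to a C=O carbon.
(C) contains a methyl-ester group (-C(=O)OCH3), which satisfies every atom and bond constraint.
(D) has a primary amide (-C(=O)NH2) but the carbonyl is bonded to N, not to an O-C linkage.
So the answer is (C).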